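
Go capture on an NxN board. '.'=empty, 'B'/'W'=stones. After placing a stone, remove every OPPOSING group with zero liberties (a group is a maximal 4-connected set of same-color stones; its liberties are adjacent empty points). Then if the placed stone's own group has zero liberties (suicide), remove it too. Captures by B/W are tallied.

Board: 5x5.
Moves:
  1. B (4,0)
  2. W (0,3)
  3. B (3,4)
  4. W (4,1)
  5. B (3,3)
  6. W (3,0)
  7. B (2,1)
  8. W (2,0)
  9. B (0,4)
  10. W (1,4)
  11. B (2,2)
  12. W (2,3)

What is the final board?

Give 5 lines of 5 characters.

Answer: ...W.
....W
WBBW.
W..BB
.W...

Derivation:
Move 1: B@(4,0) -> caps B=0 W=0
Move 2: W@(0,3) -> caps B=0 W=0
Move 3: B@(3,4) -> caps B=0 W=0
Move 4: W@(4,1) -> caps B=0 W=0
Move 5: B@(3,3) -> caps B=0 W=0
Move 6: W@(3,0) -> caps B=0 W=1
Move 7: B@(2,1) -> caps B=0 W=1
Move 8: W@(2,0) -> caps B=0 W=1
Move 9: B@(0,4) -> caps B=0 W=1
Move 10: W@(1,4) -> caps B=0 W=2
Move 11: B@(2,2) -> caps B=0 W=2
Move 12: W@(2,3) -> caps B=0 W=2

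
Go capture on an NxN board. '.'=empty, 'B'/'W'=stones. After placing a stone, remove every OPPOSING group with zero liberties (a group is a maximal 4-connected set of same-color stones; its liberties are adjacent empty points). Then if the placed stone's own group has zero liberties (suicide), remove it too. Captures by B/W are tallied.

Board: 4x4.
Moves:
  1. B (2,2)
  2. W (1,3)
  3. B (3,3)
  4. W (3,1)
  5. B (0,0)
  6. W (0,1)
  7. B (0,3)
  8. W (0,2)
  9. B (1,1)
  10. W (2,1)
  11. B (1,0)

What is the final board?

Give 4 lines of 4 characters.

Answer: BWW.
BB.W
.WB.
.W.B

Derivation:
Move 1: B@(2,2) -> caps B=0 W=0
Move 2: W@(1,3) -> caps B=0 W=0
Move 3: B@(3,3) -> caps B=0 W=0
Move 4: W@(3,1) -> caps B=0 W=0
Move 5: B@(0,0) -> caps B=0 W=0
Move 6: W@(0,1) -> caps B=0 W=0
Move 7: B@(0,3) -> caps B=0 W=0
Move 8: W@(0,2) -> caps B=0 W=1
Move 9: B@(1,1) -> caps B=0 W=1
Move 10: W@(2,1) -> caps B=0 W=1
Move 11: B@(1,0) -> caps B=0 W=1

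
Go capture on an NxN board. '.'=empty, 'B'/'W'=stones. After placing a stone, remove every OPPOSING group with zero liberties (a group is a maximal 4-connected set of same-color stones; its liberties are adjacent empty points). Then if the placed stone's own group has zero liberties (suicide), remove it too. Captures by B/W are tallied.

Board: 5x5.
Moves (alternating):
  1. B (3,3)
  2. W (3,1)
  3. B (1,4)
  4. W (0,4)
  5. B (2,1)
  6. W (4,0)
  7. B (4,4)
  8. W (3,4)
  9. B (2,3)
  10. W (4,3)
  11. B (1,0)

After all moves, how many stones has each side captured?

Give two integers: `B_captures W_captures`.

Answer: 0 1

Derivation:
Move 1: B@(3,3) -> caps B=0 W=0
Move 2: W@(3,1) -> caps B=0 W=0
Move 3: B@(1,4) -> caps B=0 W=0
Move 4: W@(0,4) -> caps B=0 W=0
Move 5: B@(2,1) -> caps B=0 W=0
Move 6: W@(4,0) -> caps B=0 W=0
Move 7: B@(4,4) -> caps B=0 W=0
Move 8: W@(3,4) -> caps B=0 W=0
Move 9: B@(2,3) -> caps B=0 W=0
Move 10: W@(4,3) -> caps B=0 W=1
Move 11: B@(1,0) -> caps B=0 W=1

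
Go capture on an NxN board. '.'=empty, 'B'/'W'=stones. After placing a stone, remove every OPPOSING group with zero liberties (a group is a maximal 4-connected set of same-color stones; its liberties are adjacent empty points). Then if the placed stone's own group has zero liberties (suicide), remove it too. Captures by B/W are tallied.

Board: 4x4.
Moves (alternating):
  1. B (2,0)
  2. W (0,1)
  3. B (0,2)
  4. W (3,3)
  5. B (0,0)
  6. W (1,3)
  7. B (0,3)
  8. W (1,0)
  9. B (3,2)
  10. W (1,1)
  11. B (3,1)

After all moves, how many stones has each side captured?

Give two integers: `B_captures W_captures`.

Answer: 0 1

Derivation:
Move 1: B@(2,0) -> caps B=0 W=0
Move 2: W@(0,1) -> caps B=0 W=0
Move 3: B@(0,2) -> caps B=0 W=0
Move 4: W@(3,3) -> caps B=0 W=0
Move 5: B@(0,0) -> caps B=0 W=0
Move 6: W@(1,3) -> caps B=0 W=0
Move 7: B@(0,3) -> caps B=0 W=0
Move 8: W@(1,0) -> caps B=0 W=1
Move 9: B@(3,2) -> caps B=0 W=1
Move 10: W@(1,1) -> caps B=0 W=1
Move 11: B@(3,1) -> caps B=0 W=1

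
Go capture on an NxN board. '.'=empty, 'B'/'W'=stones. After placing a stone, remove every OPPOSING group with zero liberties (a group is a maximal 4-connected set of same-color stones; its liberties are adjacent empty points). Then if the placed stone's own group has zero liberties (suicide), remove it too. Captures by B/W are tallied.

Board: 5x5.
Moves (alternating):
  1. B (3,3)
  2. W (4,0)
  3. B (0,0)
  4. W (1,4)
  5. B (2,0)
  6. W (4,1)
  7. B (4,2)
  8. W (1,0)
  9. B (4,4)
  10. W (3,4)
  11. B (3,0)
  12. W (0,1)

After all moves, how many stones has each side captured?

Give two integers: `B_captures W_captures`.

Move 1: B@(3,3) -> caps B=0 W=0
Move 2: W@(4,0) -> caps B=0 W=0
Move 3: B@(0,0) -> caps B=0 W=0
Move 4: W@(1,4) -> caps B=0 W=0
Move 5: B@(2,0) -> caps B=0 W=0
Move 6: W@(4,1) -> caps B=0 W=0
Move 7: B@(4,2) -> caps B=0 W=0
Move 8: W@(1,0) -> caps B=0 W=0
Move 9: B@(4,4) -> caps B=0 W=0
Move 10: W@(3,4) -> caps B=0 W=0
Move 11: B@(3,0) -> caps B=0 W=0
Move 12: W@(0,1) -> caps B=0 W=1

Answer: 0 1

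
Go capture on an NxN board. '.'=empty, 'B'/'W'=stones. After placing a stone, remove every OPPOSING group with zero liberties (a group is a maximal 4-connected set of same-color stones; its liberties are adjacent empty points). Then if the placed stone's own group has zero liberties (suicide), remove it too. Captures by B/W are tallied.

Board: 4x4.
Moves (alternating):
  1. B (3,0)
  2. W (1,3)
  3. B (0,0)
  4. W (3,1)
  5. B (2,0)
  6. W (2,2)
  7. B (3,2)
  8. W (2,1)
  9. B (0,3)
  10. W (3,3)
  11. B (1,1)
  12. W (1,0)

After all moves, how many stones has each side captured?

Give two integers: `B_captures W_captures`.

Move 1: B@(3,0) -> caps B=0 W=0
Move 2: W@(1,3) -> caps B=0 W=0
Move 3: B@(0,0) -> caps B=0 W=0
Move 4: W@(3,1) -> caps B=0 W=0
Move 5: B@(2,0) -> caps B=0 W=0
Move 6: W@(2,2) -> caps B=0 W=0
Move 7: B@(3,2) -> caps B=0 W=0
Move 8: W@(2,1) -> caps B=0 W=0
Move 9: B@(0,3) -> caps B=0 W=0
Move 10: W@(3,3) -> caps B=0 W=1
Move 11: B@(1,1) -> caps B=0 W=1
Move 12: W@(1,0) -> caps B=0 W=3

Answer: 0 3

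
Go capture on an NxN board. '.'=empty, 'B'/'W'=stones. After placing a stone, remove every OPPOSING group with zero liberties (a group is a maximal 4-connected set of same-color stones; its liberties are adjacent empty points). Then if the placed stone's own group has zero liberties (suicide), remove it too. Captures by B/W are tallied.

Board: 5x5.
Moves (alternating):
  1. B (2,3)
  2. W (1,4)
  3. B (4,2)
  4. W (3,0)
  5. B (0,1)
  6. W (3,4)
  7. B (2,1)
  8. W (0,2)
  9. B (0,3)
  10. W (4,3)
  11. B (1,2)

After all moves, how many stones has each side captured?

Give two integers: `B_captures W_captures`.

Move 1: B@(2,3) -> caps B=0 W=0
Move 2: W@(1,4) -> caps B=0 W=0
Move 3: B@(4,2) -> caps B=0 W=0
Move 4: W@(3,0) -> caps B=0 W=0
Move 5: B@(0,1) -> caps B=0 W=0
Move 6: W@(3,4) -> caps B=0 W=0
Move 7: B@(2,1) -> caps B=0 W=0
Move 8: W@(0,2) -> caps B=0 W=0
Move 9: B@(0,3) -> caps B=0 W=0
Move 10: W@(4,3) -> caps B=0 W=0
Move 11: B@(1,2) -> caps B=1 W=0

Answer: 1 0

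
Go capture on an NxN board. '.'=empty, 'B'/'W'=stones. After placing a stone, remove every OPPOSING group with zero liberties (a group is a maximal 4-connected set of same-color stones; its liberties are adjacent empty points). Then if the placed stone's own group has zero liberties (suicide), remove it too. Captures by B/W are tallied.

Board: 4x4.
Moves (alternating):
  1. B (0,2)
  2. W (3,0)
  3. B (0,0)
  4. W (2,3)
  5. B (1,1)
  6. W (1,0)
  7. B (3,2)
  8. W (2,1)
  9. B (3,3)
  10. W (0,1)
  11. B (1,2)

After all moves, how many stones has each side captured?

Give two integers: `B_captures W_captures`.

Answer: 0 1

Derivation:
Move 1: B@(0,2) -> caps B=0 W=0
Move 2: W@(3,0) -> caps B=0 W=0
Move 3: B@(0,0) -> caps B=0 W=0
Move 4: W@(2,3) -> caps B=0 W=0
Move 5: B@(1,1) -> caps B=0 W=0
Move 6: W@(1,0) -> caps B=0 W=0
Move 7: B@(3,2) -> caps B=0 W=0
Move 8: W@(2,1) -> caps B=0 W=0
Move 9: B@(3,3) -> caps B=0 W=0
Move 10: W@(0,1) -> caps B=0 W=1
Move 11: B@(1,2) -> caps B=0 W=1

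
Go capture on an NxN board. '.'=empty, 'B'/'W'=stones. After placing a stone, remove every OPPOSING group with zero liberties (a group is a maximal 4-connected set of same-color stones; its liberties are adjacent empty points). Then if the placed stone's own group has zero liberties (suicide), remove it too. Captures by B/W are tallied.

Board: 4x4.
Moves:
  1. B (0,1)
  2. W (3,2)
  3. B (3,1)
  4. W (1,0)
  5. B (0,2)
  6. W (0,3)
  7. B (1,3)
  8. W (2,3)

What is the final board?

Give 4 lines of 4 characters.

Move 1: B@(0,1) -> caps B=0 W=0
Move 2: W@(3,2) -> caps B=0 W=0
Move 3: B@(3,1) -> caps B=0 W=0
Move 4: W@(1,0) -> caps B=0 W=0
Move 5: B@(0,2) -> caps B=0 W=0
Move 6: W@(0,3) -> caps B=0 W=0
Move 7: B@(1,3) -> caps B=1 W=0
Move 8: W@(2,3) -> caps B=1 W=0

Answer: .BB.
W..B
...W
.BW.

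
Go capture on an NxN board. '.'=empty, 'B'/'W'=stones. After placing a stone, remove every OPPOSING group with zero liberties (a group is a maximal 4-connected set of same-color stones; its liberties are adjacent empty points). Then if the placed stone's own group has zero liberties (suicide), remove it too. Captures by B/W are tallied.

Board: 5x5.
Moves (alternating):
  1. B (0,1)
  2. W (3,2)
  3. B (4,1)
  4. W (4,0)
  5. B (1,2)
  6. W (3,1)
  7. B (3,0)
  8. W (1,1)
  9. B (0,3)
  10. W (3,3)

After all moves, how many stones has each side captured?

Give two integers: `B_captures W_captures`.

Move 1: B@(0,1) -> caps B=0 W=0
Move 2: W@(3,2) -> caps B=0 W=0
Move 3: B@(4,1) -> caps B=0 W=0
Move 4: W@(4,0) -> caps B=0 W=0
Move 5: B@(1,2) -> caps B=0 W=0
Move 6: W@(3,1) -> caps B=0 W=0
Move 7: B@(3,0) -> caps B=1 W=0
Move 8: W@(1,1) -> caps B=1 W=0
Move 9: B@(0,3) -> caps B=1 W=0
Move 10: W@(3,3) -> caps B=1 W=0

Answer: 1 0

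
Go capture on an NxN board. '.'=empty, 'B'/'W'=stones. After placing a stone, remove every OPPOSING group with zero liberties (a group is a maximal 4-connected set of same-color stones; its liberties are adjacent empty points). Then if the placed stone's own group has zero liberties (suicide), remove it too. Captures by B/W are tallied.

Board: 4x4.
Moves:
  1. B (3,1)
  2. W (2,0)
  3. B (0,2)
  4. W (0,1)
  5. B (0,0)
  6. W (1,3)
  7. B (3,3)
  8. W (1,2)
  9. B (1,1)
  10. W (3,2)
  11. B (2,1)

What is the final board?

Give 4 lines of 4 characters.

Answer: B.B.
.BWW
WB..
.BWB

Derivation:
Move 1: B@(3,1) -> caps B=0 W=0
Move 2: W@(2,0) -> caps B=0 W=0
Move 3: B@(0,2) -> caps B=0 W=0
Move 4: W@(0,1) -> caps B=0 W=0
Move 5: B@(0,0) -> caps B=0 W=0
Move 6: W@(1,3) -> caps B=0 W=0
Move 7: B@(3,3) -> caps B=0 W=0
Move 8: W@(1,2) -> caps B=0 W=0
Move 9: B@(1,1) -> caps B=1 W=0
Move 10: W@(3,2) -> caps B=1 W=0
Move 11: B@(2,1) -> caps B=1 W=0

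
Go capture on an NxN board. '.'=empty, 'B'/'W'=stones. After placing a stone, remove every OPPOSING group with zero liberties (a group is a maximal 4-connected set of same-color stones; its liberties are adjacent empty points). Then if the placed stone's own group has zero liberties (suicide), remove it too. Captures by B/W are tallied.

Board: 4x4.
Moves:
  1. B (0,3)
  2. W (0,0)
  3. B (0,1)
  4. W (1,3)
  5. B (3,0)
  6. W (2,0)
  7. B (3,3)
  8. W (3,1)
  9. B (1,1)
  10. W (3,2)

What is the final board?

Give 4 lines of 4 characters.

Move 1: B@(0,3) -> caps B=0 W=0
Move 2: W@(0,0) -> caps B=0 W=0
Move 3: B@(0,1) -> caps B=0 W=0
Move 4: W@(1,3) -> caps B=0 W=0
Move 5: B@(3,0) -> caps B=0 W=0
Move 6: W@(2,0) -> caps B=0 W=0
Move 7: B@(3,3) -> caps B=0 W=0
Move 8: W@(3,1) -> caps B=0 W=1
Move 9: B@(1,1) -> caps B=0 W=1
Move 10: W@(3,2) -> caps B=0 W=1

Answer: WB.B
.B.W
W...
.WWB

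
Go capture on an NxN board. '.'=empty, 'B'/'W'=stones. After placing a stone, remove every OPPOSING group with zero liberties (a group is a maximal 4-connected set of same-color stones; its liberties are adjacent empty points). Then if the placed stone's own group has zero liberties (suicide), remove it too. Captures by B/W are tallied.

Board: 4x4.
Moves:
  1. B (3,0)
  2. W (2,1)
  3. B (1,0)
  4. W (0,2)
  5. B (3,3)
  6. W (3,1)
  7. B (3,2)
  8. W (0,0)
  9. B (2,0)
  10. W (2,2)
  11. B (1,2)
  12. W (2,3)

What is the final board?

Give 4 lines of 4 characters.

Move 1: B@(3,0) -> caps B=0 W=0
Move 2: W@(2,1) -> caps B=0 W=0
Move 3: B@(1,0) -> caps B=0 W=0
Move 4: W@(0,2) -> caps B=0 W=0
Move 5: B@(3,3) -> caps B=0 W=0
Move 6: W@(3,1) -> caps B=0 W=0
Move 7: B@(3,2) -> caps B=0 W=0
Move 8: W@(0,0) -> caps B=0 W=0
Move 9: B@(2,0) -> caps B=0 W=0
Move 10: W@(2,2) -> caps B=0 W=0
Move 11: B@(1,2) -> caps B=0 W=0
Move 12: W@(2,3) -> caps B=0 W=2

Answer: W.W.
B.B.
BWWW
BW..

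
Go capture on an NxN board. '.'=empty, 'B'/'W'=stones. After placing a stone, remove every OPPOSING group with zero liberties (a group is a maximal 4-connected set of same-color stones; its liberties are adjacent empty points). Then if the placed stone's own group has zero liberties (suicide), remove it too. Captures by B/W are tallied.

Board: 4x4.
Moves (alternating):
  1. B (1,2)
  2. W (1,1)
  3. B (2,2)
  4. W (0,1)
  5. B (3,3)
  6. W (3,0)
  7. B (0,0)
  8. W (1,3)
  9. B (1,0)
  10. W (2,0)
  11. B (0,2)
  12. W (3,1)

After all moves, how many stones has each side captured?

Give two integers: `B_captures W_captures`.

Answer: 0 2

Derivation:
Move 1: B@(1,2) -> caps B=0 W=0
Move 2: W@(1,1) -> caps B=0 W=0
Move 3: B@(2,2) -> caps B=0 W=0
Move 4: W@(0,1) -> caps B=0 W=0
Move 5: B@(3,3) -> caps B=0 W=0
Move 6: W@(3,0) -> caps B=0 W=0
Move 7: B@(0,0) -> caps B=0 W=0
Move 8: W@(1,3) -> caps B=0 W=0
Move 9: B@(1,0) -> caps B=0 W=0
Move 10: W@(2,0) -> caps B=0 W=2
Move 11: B@(0,2) -> caps B=0 W=2
Move 12: W@(3,1) -> caps B=0 W=2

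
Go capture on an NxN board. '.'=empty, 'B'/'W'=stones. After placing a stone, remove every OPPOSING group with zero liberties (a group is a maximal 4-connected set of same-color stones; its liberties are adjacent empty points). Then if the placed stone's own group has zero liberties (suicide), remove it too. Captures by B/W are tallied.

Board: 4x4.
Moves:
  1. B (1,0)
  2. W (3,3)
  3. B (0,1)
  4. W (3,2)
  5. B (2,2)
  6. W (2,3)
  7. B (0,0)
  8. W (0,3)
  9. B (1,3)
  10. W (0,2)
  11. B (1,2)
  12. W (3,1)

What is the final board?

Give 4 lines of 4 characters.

Move 1: B@(1,0) -> caps B=0 W=0
Move 2: W@(3,3) -> caps B=0 W=0
Move 3: B@(0,1) -> caps B=0 W=0
Move 4: W@(3,2) -> caps B=0 W=0
Move 5: B@(2,2) -> caps B=0 W=0
Move 6: W@(2,3) -> caps B=0 W=0
Move 7: B@(0,0) -> caps B=0 W=0
Move 8: W@(0,3) -> caps B=0 W=0
Move 9: B@(1,3) -> caps B=0 W=0
Move 10: W@(0,2) -> caps B=0 W=0
Move 11: B@(1,2) -> caps B=2 W=0
Move 12: W@(3,1) -> caps B=2 W=0

Answer: BB..
B.BB
..BW
.WWW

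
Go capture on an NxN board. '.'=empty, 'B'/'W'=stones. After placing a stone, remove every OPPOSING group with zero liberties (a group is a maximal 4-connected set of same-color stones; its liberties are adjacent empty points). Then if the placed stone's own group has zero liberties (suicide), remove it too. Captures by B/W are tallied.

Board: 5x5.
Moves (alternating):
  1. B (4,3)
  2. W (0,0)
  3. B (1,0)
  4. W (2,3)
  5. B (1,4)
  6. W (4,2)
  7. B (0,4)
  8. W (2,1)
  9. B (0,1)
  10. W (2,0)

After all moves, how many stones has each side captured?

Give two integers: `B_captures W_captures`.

Answer: 1 0

Derivation:
Move 1: B@(4,3) -> caps B=0 W=0
Move 2: W@(0,0) -> caps B=0 W=0
Move 3: B@(1,0) -> caps B=0 W=0
Move 4: W@(2,3) -> caps B=0 W=0
Move 5: B@(1,4) -> caps B=0 W=0
Move 6: W@(4,2) -> caps B=0 W=0
Move 7: B@(0,4) -> caps B=0 W=0
Move 8: W@(2,1) -> caps B=0 W=0
Move 9: B@(0,1) -> caps B=1 W=0
Move 10: W@(2,0) -> caps B=1 W=0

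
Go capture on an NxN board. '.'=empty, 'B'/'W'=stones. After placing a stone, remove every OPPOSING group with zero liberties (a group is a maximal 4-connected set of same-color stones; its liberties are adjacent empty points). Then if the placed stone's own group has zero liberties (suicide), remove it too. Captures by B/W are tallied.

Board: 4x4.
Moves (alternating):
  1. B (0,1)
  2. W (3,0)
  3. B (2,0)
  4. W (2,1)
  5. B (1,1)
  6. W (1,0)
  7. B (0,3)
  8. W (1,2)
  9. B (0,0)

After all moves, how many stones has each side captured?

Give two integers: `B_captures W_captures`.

Answer: 0 1

Derivation:
Move 1: B@(0,1) -> caps B=0 W=0
Move 2: W@(3,0) -> caps B=0 W=0
Move 3: B@(2,0) -> caps B=0 W=0
Move 4: W@(2,1) -> caps B=0 W=0
Move 5: B@(1,1) -> caps B=0 W=0
Move 6: W@(1,0) -> caps B=0 W=1
Move 7: B@(0,3) -> caps B=0 W=1
Move 8: W@(1,2) -> caps B=0 W=1
Move 9: B@(0,0) -> caps B=0 W=1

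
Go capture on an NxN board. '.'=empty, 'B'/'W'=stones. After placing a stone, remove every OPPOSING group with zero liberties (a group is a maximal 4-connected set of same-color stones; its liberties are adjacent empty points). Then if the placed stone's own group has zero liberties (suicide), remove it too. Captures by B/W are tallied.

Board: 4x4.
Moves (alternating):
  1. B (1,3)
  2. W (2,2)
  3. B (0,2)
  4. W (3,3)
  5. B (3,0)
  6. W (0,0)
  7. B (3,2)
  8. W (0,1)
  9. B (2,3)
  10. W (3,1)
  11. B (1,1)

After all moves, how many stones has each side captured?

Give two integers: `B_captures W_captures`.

Answer: 1 0

Derivation:
Move 1: B@(1,3) -> caps B=0 W=0
Move 2: W@(2,2) -> caps B=0 W=0
Move 3: B@(0,2) -> caps B=0 W=0
Move 4: W@(3,3) -> caps B=0 W=0
Move 5: B@(3,0) -> caps B=0 W=0
Move 6: W@(0,0) -> caps B=0 W=0
Move 7: B@(3,2) -> caps B=0 W=0
Move 8: W@(0,1) -> caps B=0 W=0
Move 9: B@(2,3) -> caps B=1 W=0
Move 10: W@(3,1) -> caps B=1 W=0
Move 11: B@(1,1) -> caps B=1 W=0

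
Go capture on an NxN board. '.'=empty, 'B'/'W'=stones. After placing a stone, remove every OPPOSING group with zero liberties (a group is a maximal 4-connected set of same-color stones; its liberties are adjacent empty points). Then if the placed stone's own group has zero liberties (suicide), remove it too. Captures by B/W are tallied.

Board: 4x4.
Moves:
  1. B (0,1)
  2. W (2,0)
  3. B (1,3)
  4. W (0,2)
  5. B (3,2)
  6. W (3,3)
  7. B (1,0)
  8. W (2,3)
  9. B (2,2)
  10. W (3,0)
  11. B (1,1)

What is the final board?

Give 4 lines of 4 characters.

Answer: .BW.
BB.B
W.B.
W.B.

Derivation:
Move 1: B@(0,1) -> caps B=0 W=0
Move 2: W@(2,0) -> caps B=0 W=0
Move 3: B@(1,3) -> caps B=0 W=0
Move 4: W@(0,2) -> caps B=0 W=0
Move 5: B@(3,2) -> caps B=0 W=0
Move 6: W@(3,3) -> caps B=0 W=0
Move 7: B@(1,0) -> caps B=0 W=0
Move 8: W@(2,3) -> caps B=0 W=0
Move 9: B@(2,2) -> caps B=2 W=0
Move 10: W@(3,0) -> caps B=2 W=0
Move 11: B@(1,1) -> caps B=2 W=0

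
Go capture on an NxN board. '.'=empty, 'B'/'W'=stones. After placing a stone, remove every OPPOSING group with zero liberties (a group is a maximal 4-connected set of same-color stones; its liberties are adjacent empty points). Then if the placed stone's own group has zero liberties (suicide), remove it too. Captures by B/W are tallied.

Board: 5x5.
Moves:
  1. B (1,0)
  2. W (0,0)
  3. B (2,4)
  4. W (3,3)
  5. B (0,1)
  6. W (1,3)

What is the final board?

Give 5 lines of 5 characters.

Move 1: B@(1,0) -> caps B=0 W=0
Move 2: W@(0,0) -> caps B=0 W=0
Move 3: B@(2,4) -> caps B=0 W=0
Move 4: W@(3,3) -> caps B=0 W=0
Move 5: B@(0,1) -> caps B=1 W=0
Move 6: W@(1,3) -> caps B=1 W=0

Answer: .B...
B..W.
....B
...W.
.....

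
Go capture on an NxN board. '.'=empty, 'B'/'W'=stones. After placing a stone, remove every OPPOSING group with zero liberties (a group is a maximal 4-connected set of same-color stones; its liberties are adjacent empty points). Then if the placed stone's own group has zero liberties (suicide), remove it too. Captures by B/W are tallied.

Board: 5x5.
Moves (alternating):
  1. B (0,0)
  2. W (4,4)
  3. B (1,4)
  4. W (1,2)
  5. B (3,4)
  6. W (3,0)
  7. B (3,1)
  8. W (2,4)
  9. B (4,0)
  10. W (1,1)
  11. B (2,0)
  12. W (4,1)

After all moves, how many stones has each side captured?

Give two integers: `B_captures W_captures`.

Move 1: B@(0,0) -> caps B=0 W=0
Move 2: W@(4,4) -> caps B=0 W=0
Move 3: B@(1,4) -> caps B=0 W=0
Move 4: W@(1,2) -> caps B=0 W=0
Move 5: B@(3,4) -> caps B=0 W=0
Move 6: W@(3,0) -> caps B=0 W=0
Move 7: B@(3,1) -> caps B=0 W=0
Move 8: W@(2,4) -> caps B=0 W=0
Move 9: B@(4,0) -> caps B=0 W=0
Move 10: W@(1,1) -> caps B=0 W=0
Move 11: B@(2,0) -> caps B=1 W=0
Move 12: W@(4,1) -> caps B=1 W=0

Answer: 1 0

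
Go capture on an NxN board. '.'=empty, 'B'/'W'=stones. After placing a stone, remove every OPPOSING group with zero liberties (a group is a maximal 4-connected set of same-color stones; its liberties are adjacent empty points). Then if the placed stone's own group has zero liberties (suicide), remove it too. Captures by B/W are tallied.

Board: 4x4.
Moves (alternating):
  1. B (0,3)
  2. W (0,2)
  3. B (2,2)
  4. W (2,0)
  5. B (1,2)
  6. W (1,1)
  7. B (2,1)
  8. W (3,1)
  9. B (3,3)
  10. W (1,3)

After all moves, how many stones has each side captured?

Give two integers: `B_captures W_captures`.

Move 1: B@(0,3) -> caps B=0 W=0
Move 2: W@(0,2) -> caps B=0 W=0
Move 3: B@(2,2) -> caps B=0 W=0
Move 4: W@(2,0) -> caps B=0 W=0
Move 5: B@(1,2) -> caps B=0 W=0
Move 6: W@(1,1) -> caps B=0 W=0
Move 7: B@(2,1) -> caps B=0 W=0
Move 8: W@(3,1) -> caps B=0 W=0
Move 9: B@(3,3) -> caps B=0 W=0
Move 10: W@(1,3) -> caps B=0 W=1

Answer: 0 1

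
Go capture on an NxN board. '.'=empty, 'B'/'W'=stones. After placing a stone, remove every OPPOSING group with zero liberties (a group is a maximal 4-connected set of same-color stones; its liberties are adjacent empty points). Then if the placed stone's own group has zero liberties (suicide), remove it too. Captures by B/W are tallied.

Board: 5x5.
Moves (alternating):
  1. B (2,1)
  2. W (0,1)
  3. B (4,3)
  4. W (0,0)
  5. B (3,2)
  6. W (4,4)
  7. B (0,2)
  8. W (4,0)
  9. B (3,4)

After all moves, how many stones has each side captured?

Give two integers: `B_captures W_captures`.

Move 1: B@(2,1) -> caps B=0 W=0
Move 2: W@(0,1) -> caps B=0 W=0
Move 3: B@(4,3) -> caps B=0 W=0
Move 4: W@(0,0) -> caps B=0 W=0
Move 5: B@(3,2) -> caps B=0 W=0
Move 6: W@(4,4) -> caps B=0 W=0
Move 7: B@(0,2) -> caps B=0 W=0
Move 8: W@(4,0) -> caps B=0 W=0
Move 9: B@(3,4) -> caps B=1 W=0

Answer: 1 0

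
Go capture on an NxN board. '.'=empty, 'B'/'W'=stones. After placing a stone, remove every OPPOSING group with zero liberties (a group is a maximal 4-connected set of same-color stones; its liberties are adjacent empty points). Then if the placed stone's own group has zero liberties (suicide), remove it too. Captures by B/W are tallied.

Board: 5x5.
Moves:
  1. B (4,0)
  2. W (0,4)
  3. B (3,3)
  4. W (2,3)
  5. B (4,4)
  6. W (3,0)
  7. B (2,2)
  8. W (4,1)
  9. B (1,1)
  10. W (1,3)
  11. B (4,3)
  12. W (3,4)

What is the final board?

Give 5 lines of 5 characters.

Move 1: B@(4,0) -> caps B=0 W=0
Move 2: W@(0,4) -> caps B=0 W=0
Move 3: B@(3,3) -> caps B=0 W=0
Move 4: W@(2,3) -> caps B=0 W=0
Move 5: B@(4,4) -> caps B=0 W=0
Move 6: W@(3,0) -> caps B=0 W=0
Move 7: B@(2,2) -> caps B=0 W=0
Move 8: W@(4,1) -> caps B=0 W=1
Move 9: B@(1,1) -> caps B=0 W=1
Move 10: W@(1,3) -> caps B=0 W=1
Move 11: B@(4,3) -> caps B=0 W=1
Move 12: W@(3,4) -> caps B=0 W=1

Answer: ....W
.B.W.
..BW.
W..BW
.W.BB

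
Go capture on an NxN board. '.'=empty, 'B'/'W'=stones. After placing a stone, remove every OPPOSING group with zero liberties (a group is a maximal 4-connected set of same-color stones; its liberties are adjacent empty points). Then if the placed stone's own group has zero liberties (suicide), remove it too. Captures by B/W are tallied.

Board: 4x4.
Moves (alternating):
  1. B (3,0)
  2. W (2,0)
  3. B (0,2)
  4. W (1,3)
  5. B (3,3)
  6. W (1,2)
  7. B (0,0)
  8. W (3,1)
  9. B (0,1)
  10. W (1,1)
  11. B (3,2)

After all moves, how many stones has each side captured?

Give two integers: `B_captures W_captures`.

Answer: 0 1

Derivation:
Move 1: B@(3,0) -> caps B=0 W=0
Move 2: W@(2,0) -> caps B=0 W=0
Move 3: B@(0,2) -> caps B=0 W=0
Move 4: W@(1,3) -> caps B=0 W=0
Move 5: B@(3,3) -> caps B=0 W=0
Move 6: W@(1,2) -> caps B=0 W=0
Move 7: B@(0,0) -> caps B=0 W=0
Move 8: W@(3,1) -> caps B=0 W=1
Move 9: B@(0,1) -> caps B=0 W=1
Move 10: W@(1,1) -> caps B=0 W=1
Move 11: B@(3,2) -> caps B=0 W=1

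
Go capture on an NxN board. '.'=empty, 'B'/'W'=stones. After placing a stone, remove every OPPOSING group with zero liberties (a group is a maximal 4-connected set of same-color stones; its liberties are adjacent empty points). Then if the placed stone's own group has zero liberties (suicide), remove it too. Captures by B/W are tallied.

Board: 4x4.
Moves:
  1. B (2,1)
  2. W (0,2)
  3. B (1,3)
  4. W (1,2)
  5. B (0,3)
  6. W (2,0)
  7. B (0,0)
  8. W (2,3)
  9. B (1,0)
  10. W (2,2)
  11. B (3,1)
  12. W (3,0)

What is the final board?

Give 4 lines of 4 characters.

Move 1: B@(2,1) -> caps B=0 W=0
Move 2: W@(0,2) -> caps B=0 W=0
Move 3: B@(1,3) -> caps B=0 W=0
Move 4: W@(1,2) -> caps B=0 W=0
Move 5: B@(0,3) -> caps B=0 W=0
Move 6: W@(2,0) -> caps B=0 W=0
Move 7: B@(0,0) -> caps B=0 W=0
Move 8: W@(2,3) -> caps B=0 W=2
Move 9: B@(1,0) -> caps B=0 W=2
Move 10: W@(2,2) -> caps B=0 W=2
Move 11: B@(3,1) -> caps B=0 W=2
Move 12: W@(3,0) -> caps B=0 W=2

Answer: B.W.
B.W.
.BWW
.B..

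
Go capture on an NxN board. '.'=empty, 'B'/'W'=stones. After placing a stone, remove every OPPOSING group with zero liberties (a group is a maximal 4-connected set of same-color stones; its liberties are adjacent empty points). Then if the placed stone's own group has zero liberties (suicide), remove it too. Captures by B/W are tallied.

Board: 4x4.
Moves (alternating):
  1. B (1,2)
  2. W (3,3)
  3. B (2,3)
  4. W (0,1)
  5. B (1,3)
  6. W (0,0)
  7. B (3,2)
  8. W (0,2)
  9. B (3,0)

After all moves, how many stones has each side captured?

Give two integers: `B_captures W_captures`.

Answer: 1 0

Derivation:
Move 1: B@(1,2) -> caps B=0 W=0
Move 2: W@(3,3) -> caps B=0 W=0
Move 3: B@(2,3) -> caps B=0 W=0
Move 4: W@(0,1) -> caps B=0 W=0
Move 5: B@(1,3) -> caps B=0 W=0
Move 6: W@(0,0) -> caps B=0 W=0
Move 7: B@(3,2) -> caps B=1 W=0
Move 8: W@(0,2) -> caps B=1 W=0
Move 9: B@(3,0) -> caps B=1 W=0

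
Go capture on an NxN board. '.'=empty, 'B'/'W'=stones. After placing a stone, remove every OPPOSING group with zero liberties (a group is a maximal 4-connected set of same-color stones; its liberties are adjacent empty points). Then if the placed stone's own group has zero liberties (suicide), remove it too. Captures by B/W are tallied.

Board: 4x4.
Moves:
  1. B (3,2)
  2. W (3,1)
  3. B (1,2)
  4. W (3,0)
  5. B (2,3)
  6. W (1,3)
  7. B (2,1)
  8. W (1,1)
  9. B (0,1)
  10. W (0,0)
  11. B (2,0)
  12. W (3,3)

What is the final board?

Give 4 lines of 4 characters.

Move 1: B@(3,2) -> caps B=0 W=0
Move 2: W@(3,1) -> caps B=0 W=0
Move 3: B@(1,2) -> caps B=0 W=0
Move 4: W@(3,0) -> caps B=0 W=0
Move 5: B@(2,3) -> caps B=0 W=0
Move 6: W@(1,3) -> caps B=0 W=0
Move 7: B@(2,1) -> caps B=0 W=0
Move 8: W@(1,1) -> caps B=0 W=0
Move 9: B@(0,1) -> caps B=0 W=0
Move 10: W@(0,0) -> caps B=0 W=0
Move 11: B@(2,0) -> caps B=2 W=0
Move 12: W@(3,3) -> caps B=2 W=0

Answer: WB..
.WBW
BB.B
..B.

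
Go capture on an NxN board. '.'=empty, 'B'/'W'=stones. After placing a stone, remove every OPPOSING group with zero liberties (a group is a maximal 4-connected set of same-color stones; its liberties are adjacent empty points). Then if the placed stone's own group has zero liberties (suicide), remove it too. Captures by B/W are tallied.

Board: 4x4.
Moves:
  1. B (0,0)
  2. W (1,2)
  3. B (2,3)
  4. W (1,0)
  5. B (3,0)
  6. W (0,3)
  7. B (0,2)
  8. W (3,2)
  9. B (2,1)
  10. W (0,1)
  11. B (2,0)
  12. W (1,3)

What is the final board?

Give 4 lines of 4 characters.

Answer: .W.W
W.WW
BB.B
B.W.

Derivation:
Move 1: B@(0,0) -> caps B=0 W=0
Move 2: W@(1,2) -> caps B=0 W=0
Move 3: B@(2,3) -> caps B=0 W=0
Move 4: W@(1,0) -> caps B=0 W=0
Move 5: B@(3,0) -> caps B=0 W=0
Move 6: W@(0,3) -> caps B=0 W=0
Move 7: B@(0,2) -> caps B=0 W=0
Move 8: W@(3,2) -> caps B=0 W=0
Move 9: B@(2,1) -> caps B=0 W=0
Move 10: W@(0,1) -> caps B=0 W=2
Move 11: B@(2,0) -> caps B=0 W=2
Move 12: W@(1,3) -> caps B=0 W=2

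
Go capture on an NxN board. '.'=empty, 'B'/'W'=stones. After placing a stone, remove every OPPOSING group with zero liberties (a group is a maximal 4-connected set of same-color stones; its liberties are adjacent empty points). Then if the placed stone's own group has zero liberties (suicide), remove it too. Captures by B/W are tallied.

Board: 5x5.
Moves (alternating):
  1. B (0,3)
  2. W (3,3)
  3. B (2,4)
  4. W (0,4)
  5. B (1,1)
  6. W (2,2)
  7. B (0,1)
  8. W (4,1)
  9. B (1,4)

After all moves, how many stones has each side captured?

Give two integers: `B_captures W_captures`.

Move 1: B@(0,3) -> caps B=0 W=0
Move 2: W@(3,3) -> caps B=0 W=0
Move 3: B@(2,4) -> caps B=0 W=0
Move 4: W@(0,4) -> caps B=0 W=0
Move 5: B@(1,1) -> caps B=0 W=0
Move 6: W@(2,2) -> caps B=0 W=0
Move 7: B@(0,1) -> caps B=0 W=0
Move 8: W@(4,1) -> caps B=0 W=0
Move 9: B@(1,4) -> caps B=1 W=0

Answer: 1 0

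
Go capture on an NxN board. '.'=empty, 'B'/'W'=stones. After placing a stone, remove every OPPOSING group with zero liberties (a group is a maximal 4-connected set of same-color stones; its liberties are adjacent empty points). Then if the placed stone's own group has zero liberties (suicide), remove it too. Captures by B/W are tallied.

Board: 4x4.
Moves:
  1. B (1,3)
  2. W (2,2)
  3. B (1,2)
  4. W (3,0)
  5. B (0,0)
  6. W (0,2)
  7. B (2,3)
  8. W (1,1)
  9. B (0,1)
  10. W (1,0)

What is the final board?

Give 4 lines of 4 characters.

Answer: ..W.
WWBB
..WB
W...

Derivation:
Move 1: B@(1,3) -> caps B=0 W=0
Move 2: W@(2,2) -> caps B=0 W=0
Move 3: B@(1,2) -> caps B=0 W=0
Move 4: W@(3,0) -> caps B=0 W=0
Move 5: B@(0,0) -> caps B=0 W=0
Move 6: W@(0,2) -> caps B=0 W=0
Move 7: B@(2,3) -> caps B=0 W=0
Move 8: W@(1,1) -> caps B=0 W=0
Move 9: B@(0,1) -> caps B=0 W=0
Move 10: W@(1,0) -> caps B=0 W=2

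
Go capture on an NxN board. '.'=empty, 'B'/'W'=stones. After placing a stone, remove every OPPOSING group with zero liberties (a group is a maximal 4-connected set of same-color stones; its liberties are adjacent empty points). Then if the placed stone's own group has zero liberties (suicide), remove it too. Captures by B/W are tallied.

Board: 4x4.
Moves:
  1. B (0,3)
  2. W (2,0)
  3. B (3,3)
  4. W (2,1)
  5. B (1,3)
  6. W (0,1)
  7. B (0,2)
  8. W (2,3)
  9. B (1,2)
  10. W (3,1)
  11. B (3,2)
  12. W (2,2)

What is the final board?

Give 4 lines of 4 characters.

Answer: .WBB
..BB
WWWW
.W..

Derivation:
Move 1: B@(0,3) -> caps B=0 W=0
Move 2: W@(2,0) -> caps B=0 W=0
Move 3: B@(3,3) -> caps B=0 W=0
Move 4: W@(2,1) -> caps B=0 W=0
Move 5: B@(1,3) -> caps B=0 W=0
Move 6: W@(0,1) -> caps B=0 W=0
Move 7: B@(0,2) -> caps B=0 W=0
Move 8: W@(2,3) -> caps B=0 W=0
Move 9: B@(1,2) -> caps B=0 W=0
Move 10: W@(3,1) -> caps B=0 W=0
Move 11: B@(3,2) -> caps B=0 W=0
Move 12: W@(2,2) -> caps B=0 W=2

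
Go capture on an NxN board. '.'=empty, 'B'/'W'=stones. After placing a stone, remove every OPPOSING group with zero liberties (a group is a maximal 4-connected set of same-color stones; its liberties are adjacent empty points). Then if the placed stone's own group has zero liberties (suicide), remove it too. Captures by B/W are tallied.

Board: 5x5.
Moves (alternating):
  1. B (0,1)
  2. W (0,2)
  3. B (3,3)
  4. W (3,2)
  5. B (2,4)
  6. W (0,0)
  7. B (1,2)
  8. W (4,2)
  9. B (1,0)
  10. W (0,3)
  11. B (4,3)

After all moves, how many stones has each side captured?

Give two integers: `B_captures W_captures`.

Answer: 1 0

Derivation:
Move 1: B@(0,1) -> caps B=0 W=0
Move 2: W@(0,2) -> caps B=0 W=0
Move 3: B@(3,3) -> caps B=0 W=0
Move 4: W@(3,2) -> caps B=0 W=0
Move 5: B@(2,4) -> caps B=0 W=0
Move 6: W@(0,0) -> caps B=0 W=0
Move 7: B@(1,2) -> caps B=0 W=0
Move 8: W@(4,2) -> caps B=0 W=0
Move 9: B@(1,0) -> caps B=1 W=0
Move 10: W@(0,3) -> caps B=1 W=0
Move 11: B@(4,3) -> caps B=1 W=0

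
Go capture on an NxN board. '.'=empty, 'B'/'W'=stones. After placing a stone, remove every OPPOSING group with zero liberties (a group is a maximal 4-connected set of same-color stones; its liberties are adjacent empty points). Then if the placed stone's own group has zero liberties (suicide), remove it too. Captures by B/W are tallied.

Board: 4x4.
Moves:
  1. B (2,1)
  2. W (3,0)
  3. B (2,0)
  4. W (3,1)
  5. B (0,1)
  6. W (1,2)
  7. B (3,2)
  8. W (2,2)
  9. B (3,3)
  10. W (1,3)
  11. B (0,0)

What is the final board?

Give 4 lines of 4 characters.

Answer: BB..
..WW
BBW.
..BB

Derivation:
Move 1: B@(2,1) -> caps B=0 W=0
Move 2: W@(3,0) -> caps B=0 W=0
Move 3: B@(2,0) -> caps B=0 W=0
Move 4: W@(3,1) -> caps B=0 W=0
Move 5: B@(0,1) -> caps B=0 W=0
Move 6: W@(1,2) -> caps B=0 W=0
Move 7: B@(3,2) -> caps B=2 W=0
Move 8: W@(2,2) -> caps B=2 W=0
Move 9: B@(3,3) -> caps B=2 W=0
Move 10: W@(1,3) -> caps B=2 W=0
Move 11: B@(0,0) -> caps B=2 W=0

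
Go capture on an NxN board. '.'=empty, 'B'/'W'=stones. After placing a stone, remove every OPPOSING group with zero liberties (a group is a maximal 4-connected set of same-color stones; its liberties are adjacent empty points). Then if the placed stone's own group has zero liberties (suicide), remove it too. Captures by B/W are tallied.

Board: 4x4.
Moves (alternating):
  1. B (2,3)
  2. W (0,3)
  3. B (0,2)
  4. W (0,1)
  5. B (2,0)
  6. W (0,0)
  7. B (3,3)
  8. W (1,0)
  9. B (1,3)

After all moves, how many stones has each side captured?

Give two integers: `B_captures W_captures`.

Move 1: B@(2,3) -> caps B=0 W=0
Move 2: W@(0,3) -> caps B=0 W=0
Move 3: B@(0,2) -> caps B=0 W=0
Move 4: W@(0,1) -> caps B=0 W=0
Move 5: B@(2,0) -> caps B=0 W=0
Move 6: W@(0,0) -> caps B=0 W=0
Move 7: B@(3,3) -> caps B=0 W=0
Move 8: W@(1,0) -> caps B=0 W=0
Move 9: B@(1,3) -> caps B=1 W=0

Answer: 1 0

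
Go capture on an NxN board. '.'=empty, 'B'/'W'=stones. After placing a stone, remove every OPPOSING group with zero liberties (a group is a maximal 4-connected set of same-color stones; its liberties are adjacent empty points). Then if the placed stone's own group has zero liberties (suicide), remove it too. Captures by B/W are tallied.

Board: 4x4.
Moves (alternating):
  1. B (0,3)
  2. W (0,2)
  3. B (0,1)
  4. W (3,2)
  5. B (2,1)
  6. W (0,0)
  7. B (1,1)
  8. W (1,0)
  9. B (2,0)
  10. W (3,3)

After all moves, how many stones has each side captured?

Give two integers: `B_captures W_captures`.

Move 1: B@(0,3) -> caps B=0 W=0
Move 2: W@(0,2) -> caps B=0 W=0
Move 3: B@(0,1) -> caps B=0 W=0
Move 4: W@(3,2) -> caps B=0 W=0
Move 5: B@(2,1) -> caps B=0 W=0
Move 6: W@(0,0) -> caps B=0 W=0
Move 7: B@(1,1) -> caps B=0 W=0
Move 8: W@(1,0) -> caps B=0 W=0
Move 9: B@(2,0) -> caps B=2 W=0
Move 10: W@(3,3) -> caps B=2 W=0

Answer: 2 0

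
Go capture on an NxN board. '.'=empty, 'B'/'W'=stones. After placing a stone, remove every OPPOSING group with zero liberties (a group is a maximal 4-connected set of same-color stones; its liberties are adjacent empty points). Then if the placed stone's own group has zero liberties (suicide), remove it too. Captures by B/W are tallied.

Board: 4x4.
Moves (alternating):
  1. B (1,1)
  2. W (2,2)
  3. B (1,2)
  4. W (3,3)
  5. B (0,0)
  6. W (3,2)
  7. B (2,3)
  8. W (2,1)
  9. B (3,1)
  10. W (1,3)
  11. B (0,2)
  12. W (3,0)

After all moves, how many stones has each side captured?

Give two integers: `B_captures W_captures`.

Move 1: B@(1,1) -> caps B=0 W=0
Move 2: W@(2,2) -> caps B=0 W=0
Move 3: B@(1,2) -> caps B=0 W=0
Move 4: W@(3,3) -> caps B=0 W=0
Move 5: B@(0,0) -> caps B=0 W=0
Move 6: W@(3,2) -> caps B=0 W=0
Move 7: B@(2,3) -> caps B=0 W=0
Move 8: W@(2,1) -> caps B=0 W=0
Move 9: B@(3,1) -> caps B=0 W=0
Move 10: W@(1,3) -> caps B=0 W=1
Move 11: B@(0,2) -> caps B=0 W=1
Move 12: W@(3,0) -> caps B=0 W=2

Answer: 0 2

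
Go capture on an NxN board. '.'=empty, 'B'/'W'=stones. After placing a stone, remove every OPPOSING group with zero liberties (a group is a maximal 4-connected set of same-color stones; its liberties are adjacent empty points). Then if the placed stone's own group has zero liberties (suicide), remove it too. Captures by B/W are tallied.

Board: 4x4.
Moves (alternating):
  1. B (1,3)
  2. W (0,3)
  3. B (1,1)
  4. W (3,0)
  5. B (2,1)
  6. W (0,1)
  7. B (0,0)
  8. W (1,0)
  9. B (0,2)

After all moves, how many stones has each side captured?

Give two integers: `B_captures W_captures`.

Answer: 1 1

Derivation:
Move 1: B@(1,3) -> caps B=0 W=0
Move 2: W@(0,3) -> caps B=0 W=0
Move 3: B@(1,1) -> caps B=0 W=0
Move 4: W@(3,0) -> caps B=0 W=0
Move 5: B@(2,1) -> caps B=0 W=0
Move 6: W@(0,1) -> caps B=0 W=0
Move 7: B@(0,0) -> caps B=0 W=0
Move 8: W@(1,0) -> caps B=0 W=1
Move 9: B@(0,2) -> caps B=1 W=1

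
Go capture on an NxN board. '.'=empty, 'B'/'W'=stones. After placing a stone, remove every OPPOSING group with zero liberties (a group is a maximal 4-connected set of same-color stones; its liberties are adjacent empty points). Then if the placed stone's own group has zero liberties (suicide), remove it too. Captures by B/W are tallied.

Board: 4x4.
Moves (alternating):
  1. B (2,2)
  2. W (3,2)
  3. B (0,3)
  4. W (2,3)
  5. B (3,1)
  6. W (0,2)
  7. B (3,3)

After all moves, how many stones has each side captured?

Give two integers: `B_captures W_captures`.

Answer: 1 0

Derivation:
Move 1: B@(2,2) -> caps B=0 W=0
Move 2: W@(3,2) -> caps B=0 W=0
Move 3: B@(0,3) -> caps B=0 W=0
Move 4: W@(2,3) -> caps B=0 W=0
Move 5: B@(3,1) -> caps B=0 W=0
Move 6: W@(0,2) -> caps B=0 W=0
Move 7: B@(3,3) -> caps B=1 W=0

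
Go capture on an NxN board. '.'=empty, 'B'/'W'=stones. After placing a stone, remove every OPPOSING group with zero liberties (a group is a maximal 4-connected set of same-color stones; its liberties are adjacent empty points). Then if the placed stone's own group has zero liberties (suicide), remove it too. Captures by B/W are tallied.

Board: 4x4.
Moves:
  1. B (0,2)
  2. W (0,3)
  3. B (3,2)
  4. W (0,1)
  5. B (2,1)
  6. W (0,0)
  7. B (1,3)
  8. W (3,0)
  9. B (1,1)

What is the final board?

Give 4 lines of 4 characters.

Move 1: B@(0,2) -> caps B=0 W=0
Move 2: W@(0,3) -> caps B=0 W=0
Move 3: B@(3,2) -> caps B=0 W=0
Move 4: W@(0,1) -> caps B=0 W=0
Move 5: B@(2,1) -> caps B=0 W=0
Move 6: W@(0,0) -> caps B=0 W=0
Move 7: B@(1,3) -> caps B=1 W=0
Move 8: W@(3,0) -> caps B=1 W=0
Move 9: B@(1,1) -> caps B=1 W=0

Answer: WWB.
.B.B
.B..
W.B.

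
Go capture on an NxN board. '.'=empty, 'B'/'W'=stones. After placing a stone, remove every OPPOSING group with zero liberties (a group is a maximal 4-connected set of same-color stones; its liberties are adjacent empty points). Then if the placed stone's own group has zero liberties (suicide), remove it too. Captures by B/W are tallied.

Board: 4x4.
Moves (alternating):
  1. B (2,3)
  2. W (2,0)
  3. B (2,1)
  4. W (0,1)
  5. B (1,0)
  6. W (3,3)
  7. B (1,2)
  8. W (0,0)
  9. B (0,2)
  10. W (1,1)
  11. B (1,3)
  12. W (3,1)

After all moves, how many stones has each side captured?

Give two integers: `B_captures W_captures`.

Answer: 0 1

Derivation:
Move 1: B@(2,3) -> caps B=0 W=0
Move 2: W@(2,0) -> caps B=0 W=0
Move 3: B@(2,1) -> caps B=0 W=0
Move 4: W@(0,1) -> caps B=0 W=0
Move 5: B@(1,0) -> caps B=0 W=0
Move 6: W@(3,3) -> caps B=0 W=0
Move 7: B@(1,2) -> caps B=0 W=0
Move 8: W@(0,0) -> caps B=0 W=0
Move 9: B@(0,2) -> caps B=0 W=0
Move 10: W@(1,1) -> caps B=0 W=1
Move 11: B@(1,3) -> caps B=0 W=1
Move 12: W@(3,1) -> caps B=0 W=1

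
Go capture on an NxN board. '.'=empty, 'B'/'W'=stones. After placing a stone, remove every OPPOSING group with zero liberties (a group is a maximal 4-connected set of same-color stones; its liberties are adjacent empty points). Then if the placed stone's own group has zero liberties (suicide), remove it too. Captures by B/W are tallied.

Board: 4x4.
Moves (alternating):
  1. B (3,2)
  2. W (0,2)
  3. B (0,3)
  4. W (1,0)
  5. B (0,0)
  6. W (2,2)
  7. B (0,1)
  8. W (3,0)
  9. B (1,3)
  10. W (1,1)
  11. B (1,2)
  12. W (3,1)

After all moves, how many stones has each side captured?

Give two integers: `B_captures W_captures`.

Answer: 0 2

Derivation:
Move 1: B@(3,2) -> caps B=0 W=0
Move 2: W@(0,2) -> caps B=0 W=0
Move 3: B@(0,3) -> caps B=0 W=0
Move 4: W@(1,0) -> caps B=0 W=0
Move 5: B@(0,0) -> caps B=0 W=0
Move 6: W@(2,2) -> caps B=0 W=0
Move 7: B@(0,1) -> caps B=0 W=0
Move 8: W@(3,0) -> caps B=0 W=0
Move 9: B@(1,3) -> caps B=0 W=0
Move 10: W@(1,1) -> caps B=0 W=2
Move 11: B@(1,2) -> caps B=0 W=2
Move 12: W@(3,1) -> caps B=0 W=2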